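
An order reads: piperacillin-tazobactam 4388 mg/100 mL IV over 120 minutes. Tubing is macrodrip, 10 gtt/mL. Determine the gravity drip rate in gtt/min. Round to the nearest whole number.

8 gtt/min

100 mL ÷ (120 min) = 0.8333333 mL/min
0.8333333 mL/min × 10 gtt/mL = 8.333333 gtt/min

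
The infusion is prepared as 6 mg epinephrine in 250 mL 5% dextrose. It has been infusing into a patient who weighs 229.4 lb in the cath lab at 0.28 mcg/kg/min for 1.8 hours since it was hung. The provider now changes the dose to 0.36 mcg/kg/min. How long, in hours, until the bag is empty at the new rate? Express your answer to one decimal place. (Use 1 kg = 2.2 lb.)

Initial rate:
Weight = 229.4 lb ÷ 2.2 lb/kg = 104.2727 kg
Dose = 0.28 mcg/kg/min × 104.2727 kg = 29.19636 mcg/min
29.19636 mcg/min × 60 min/hr = 1751.782 mcg/hr
Concentration = 6 mg ÷ 250 mL = 0.024 mg/mL = 24 mcg/mL
Rate = 1751.782 mcg/hr ÷ 24 mcg/mL = 72.99091 mL/hr
Volume infused so far = 72.99091 mL/hr × 1.8 hr = 131.3836 mL
Volume remaining = 250 − 131.3836 = 118.6164 mL
New rate:
Dose = 0.36 mcg/kg/min × 104.2727 kg = 37.53818 mcg/min
37.53818 mcg/min × 60 min/hr = 2252.291 mcg/hr
Rate = 2252.291 mcg/hr ÷ 24 mcg/mL = 93.84545 mL/hr
Time remaining = 118.6164 mL ÷ 93.84545 mL/hr = 1.263954 hr

1.3 hours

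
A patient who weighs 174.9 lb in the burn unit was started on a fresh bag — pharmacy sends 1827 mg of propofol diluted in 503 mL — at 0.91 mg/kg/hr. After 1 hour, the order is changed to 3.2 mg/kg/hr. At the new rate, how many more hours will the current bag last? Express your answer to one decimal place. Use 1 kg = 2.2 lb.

6.9 hours

Initial rate:
Weight = 174.9 lb ÷ 2.2 lb/kg = 79.5 kg
Dose = 0.91 mg/kg/hr × 79.5 kg = 72.345 mg/hr
Concentration = 1827 mg ÷ 503 mL = 3.632207 mg/mL
Rate = 72.345 mg/hr ÷ 3.632207 mg/mL = 19.91764 mL/hr
Volume infused so far = 19.91764 mL/hr × 1 hr = 19.91764 mL
Volume remaining = 503 − 19.91764 = 483.0824 mL
New rate:
Dose = 3.2 mg/kg/hr × 79.5 kg = 254.4 mg/hr
Rate = 254.4 mg/hr ÷ 3.632207 mg/mL = 70.04007 mL/hr
Time remaining = 483.0824 mL ÷ 70.04007 mL/hr = 6.897229 hr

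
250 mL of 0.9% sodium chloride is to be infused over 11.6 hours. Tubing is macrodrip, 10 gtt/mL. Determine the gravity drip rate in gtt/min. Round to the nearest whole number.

4 gtt/min

250 mL ÷ (11.6 hr × 60 = 696 min) = 0.3591954 mL/min
0.3591954 mL/min × 10 gtt/mL = 3.591954 gtt/min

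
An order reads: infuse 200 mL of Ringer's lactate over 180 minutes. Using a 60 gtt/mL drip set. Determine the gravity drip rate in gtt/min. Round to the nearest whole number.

67 gtt/min

200 mL ÷ (180 min) = 1.111111 mL/min
1.111111 mL/min × 60 gtt/mL = 66.66667 gtt/min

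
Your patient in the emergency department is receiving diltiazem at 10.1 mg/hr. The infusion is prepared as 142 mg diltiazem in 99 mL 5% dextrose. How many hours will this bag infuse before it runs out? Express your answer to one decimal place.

14.1 hours

Concentration = 142 mg ÷ 99 mL = 1.434343 mg/mL
Rate = 10.1 mg/hr ÷ 1.434343 mg/mL = 7.041549 mL/hr
Duration = 99 mL ÷ 7.041549 mL/hr = 14.05941 hr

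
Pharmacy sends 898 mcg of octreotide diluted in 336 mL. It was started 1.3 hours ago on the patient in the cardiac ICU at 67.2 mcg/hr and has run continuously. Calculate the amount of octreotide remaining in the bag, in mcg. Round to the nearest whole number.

Concentration = 898 mcg ÷ 336 mL = 2.672619 mcg/mL
Rate = 67.2 mcg/hr ÷ 2.672619 mcg/mL = 25.14388 mL/hr
Volume infused = 25.14388 mL/hr × 1.3 hr = 32.68704 mL
Volume remaining = 336 − 32.68704 = 303.313 mL
Drug remaining = 303.313 mL × 2.672619 mcg/mL = 810.64 mcg

811 mcg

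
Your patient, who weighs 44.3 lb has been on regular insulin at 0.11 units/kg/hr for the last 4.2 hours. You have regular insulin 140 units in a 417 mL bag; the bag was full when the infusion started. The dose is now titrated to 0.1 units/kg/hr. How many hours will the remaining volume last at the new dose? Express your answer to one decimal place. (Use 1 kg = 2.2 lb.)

64.9 hours

Initial rate:
Weight = 44.3 lb ÷ 2.2 lb/kg = 20.13636 kg
Dose = 0.11 units/kg/hr × 20.13636 kg = 2.215 units/hr
Concentration = 140 units ÷ 417 mL = 0.3357314 units/mL
Rate = 2.215 units/hr ÷ 0.3357314 units/mL = 6.597536 mL/hr
Volume infused so far = 6.597536 mL/hr × 4.2 hr = 27.70965 mL
Volume remaining = 417 − 27.70965 = 389.2903 mL
New rate:
Dose = 0.1 units/kg/hr × 20.13636 kg = 2.013636 units/hr
Rate = 2.013636 units/hr ÷ 0.3357314 units/mL = 5.99776 mL/hr
Time remaining = 389.2903 mL ÷ 5.99776 mL/hr = 64.90596 hr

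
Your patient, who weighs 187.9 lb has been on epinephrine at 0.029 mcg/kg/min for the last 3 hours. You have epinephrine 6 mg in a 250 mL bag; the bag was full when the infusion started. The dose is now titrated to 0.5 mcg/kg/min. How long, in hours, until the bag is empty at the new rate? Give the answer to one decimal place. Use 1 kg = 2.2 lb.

2.2 hours

Initial rate:
Weight = 187.9 lb ÷ 2.2 lb/kg = 85.40909 kg
Dose = 0.029 mcg/kg/min × 85.40909 kg = 2.476864 mcg/min
2.476864 mcg/min × 60 min/hr = 148.6118 mcg/hr
Concentration = 6 mg ÷ 250 mL = 0.024 mg/mL = 24 mcg/mL
Rate = 148.6118 mcg/hr ÷ 24 mcg/mL = 6.192159 mL/hr
Volume infused so far = 6.192159 mL/hr × 3 hr = 18.57648 mL
Volume remaining = 250 − 18.57648 = 231.4235 mL
New rate:
Dose = 0.5 mcg/kg/min × 85.40909 kg = 42.70455 mcg/min
42.70455 mcg/min × 60 min/hr = 2562.273 mcg/hr
Rate = 2562.273 mcg/hr ÷ 24 mcg/mL = 106.7614 mL/hr
Time remaining = 231.4235 mL ÷ 106.7614 mL/hr = 2.167671 hr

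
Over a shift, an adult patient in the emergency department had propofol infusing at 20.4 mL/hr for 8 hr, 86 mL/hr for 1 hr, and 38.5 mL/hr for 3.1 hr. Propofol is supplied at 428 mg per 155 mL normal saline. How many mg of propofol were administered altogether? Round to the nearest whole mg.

1018 mg

Concentration = 428 mg ÷ 155 mL = 2.76129 mg/mL
Stage 1: 20.4 mL/hr × 8 hr = 163.2 mL → 163.2 mL × 2.76129 mg/mL = 450.6426 mg
Stage 2: 86 mL/hr × 1 hr = 86 mL → 86 mL × 2.76129 mg/mL = 237.471 mg
Stage 3: 38.5 mL/hr × 3.1 hr = 119.35 mL → 119.35 mL × 2.76129 mg/mL = 329.56 mg
Total = 450.6426 + 237.471 + 329.56 = 1017.674 mg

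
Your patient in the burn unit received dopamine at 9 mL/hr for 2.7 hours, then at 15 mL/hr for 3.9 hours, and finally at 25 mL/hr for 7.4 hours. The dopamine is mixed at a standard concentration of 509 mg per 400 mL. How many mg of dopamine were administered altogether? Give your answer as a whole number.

341 mg

Concentration = 509 mg ÷ 400 mL = 1.2725 mg/mL
Stage 1: 9 mL/hr × 2.7 hr = 24.3 mL → 24.3 mL × 1.2725 mg/mL = 30.92175 mg
Stage 2: 15 mL/hr × 3.9 hr = 58.5 mL → 58.5 mL × 1.2725 mg/mL = 74.44125 mg
Stage 3: 25 mL/hr × 7.4 hr = 185 mL → 185 mL × 1.2725 mg/mL = 235.4125 mg
Total = 30.92175 + 74.44125 + 235.4125 = 340.7755 mg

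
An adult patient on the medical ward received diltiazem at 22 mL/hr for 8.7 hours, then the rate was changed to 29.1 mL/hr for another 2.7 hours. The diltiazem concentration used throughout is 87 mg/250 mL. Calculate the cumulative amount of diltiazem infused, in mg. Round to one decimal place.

Concentration = 87 mg ÷ 250 mL = 0.348 mg/mL
Stage 1: 22 mL/hr × 8.7 hr = 191.4 mL → 191.4 mL × 0.348 mg/mL = 66.6072 mg
Stage 2: 29.1 mL/hr × 2.7 hr = 78.57 mL → 78.57 mL × 0.348 mg/mL = 27.34236 mg
Total = 66.6072 + 27.34236 = 93.94956 mg

93.9 mg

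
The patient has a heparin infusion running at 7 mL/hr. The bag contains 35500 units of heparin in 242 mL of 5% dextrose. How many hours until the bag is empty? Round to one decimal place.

Duration = 242 mL ÷ 7 mL/hr = 34.57143 hr

34.6 hours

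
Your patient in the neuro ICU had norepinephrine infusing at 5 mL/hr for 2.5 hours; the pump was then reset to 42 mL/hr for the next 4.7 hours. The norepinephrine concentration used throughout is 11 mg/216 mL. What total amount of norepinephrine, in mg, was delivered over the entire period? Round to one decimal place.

10.7 mg

Concentration = 11 mg ÷ 216 mL = 0.05092593 mg/mL
Stage 1: 5 mL/hr × 2.5 hr = 12.5 mL → 12.5 mL × 0.05092593 mg/mL = 0.6365741 mg
Stage 2: 42 mL/hr × 4.7 hr = 197.4 mL → 197.4 mL × 0.05092593 mg/mL = 10.05278 mg
Total = 0.6365741 + 10.05278 = 10.68935 mg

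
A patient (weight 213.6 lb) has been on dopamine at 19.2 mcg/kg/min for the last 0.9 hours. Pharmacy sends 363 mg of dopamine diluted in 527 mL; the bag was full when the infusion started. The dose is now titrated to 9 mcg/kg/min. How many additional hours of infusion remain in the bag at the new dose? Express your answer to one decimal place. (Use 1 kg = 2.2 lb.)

5.0 hours

Initial rate:
Weight = 213.6 lb ÷ 2.2 lb/kg = 97.09091 kg
Dose = 19.2 mcg/kg/min × 97.09091 kg = 1864.145 mcg/min
1864.145 mcg/min × 60 min/hr = 111848.7 mcg/hr
Concentration = 363 mg ÷ 527 mL = 0.6888046 mg/mL = 688.8046 mcg/mL
Rate = 111848.7 mcg/hr ÷ 688.8046 mcg/mL = 162.3809 mL/hr
Volume infused so far = 162.3809 mL/hr × 0.9 hr = 146.1428 mL
Volume remaining = 527 − 146.1428 = 380.8572 mL
New rate:
Dose = 9 mcg/kg/min × 97.09091 kg = 873.8182 mcg/min
873.8182 mcg/min × 60 min/hr = 52429.09 mcg/hr
Rate = 52429.09 mcg/hr ÷ 688.8046 mcg/mL = 76.11606 mL/hr
Time remaining = 380.8572 mL ÷ 76.11606 mL/hr = 5.003637 hr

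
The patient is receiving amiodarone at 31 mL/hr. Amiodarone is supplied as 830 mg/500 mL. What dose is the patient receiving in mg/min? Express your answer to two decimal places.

Concentration = 830 mg ÷ 500 mL = 1.66 mg/mL
Drug rate = 31 mL/hr × 1.66 mg/mL = 51.46 mg/hr
51.46 mg/hr ÷ 60 min/hr = 0.8576667 mg/min

0.86 mg/min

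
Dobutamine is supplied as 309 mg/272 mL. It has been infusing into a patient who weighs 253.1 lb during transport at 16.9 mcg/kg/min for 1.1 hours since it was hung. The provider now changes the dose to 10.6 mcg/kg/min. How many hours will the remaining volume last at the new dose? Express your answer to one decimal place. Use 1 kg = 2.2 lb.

Initial rate:
Weight = 253.1 lb ÷ 2.2 lb/kg = 115.0455 kg
Dose = 16.9 mcg/kg/min × 115.0455 kg = 1944.268 mcg/min
1944.268 mcg/min × 60 min/hr = 116656.1 mcg/hr
Concentration = 309 mg ÷ 272 mL = 1.136029 mg/mL = 1136.029 mcg/mL
Rate = 116656.1 mcg/hr ÷ 1136.029 mcg/mL = 102.6876 mL/hr
Volume infused so far = 102.6876 mL/hr × 1.1 hr = 112.9563 mL
Volume remaining = 272 − 112.9563 = 159.0437 mL
New rate:
Dose = 10.6 mcg/kg/min × 115.0455 kg = 1219.482 mcg/min
1219.482 mcg/min × 60 min/hr = 73168.91 mcg/hr
Rate = 73168.91 mcg/hr ÷ 1136.029 mcg/mL = 64.40758 mL/hr
Time remaining = 159.0437 mL ÷ 64.40758 mL/hr = 2.469332 hr

2.5 hours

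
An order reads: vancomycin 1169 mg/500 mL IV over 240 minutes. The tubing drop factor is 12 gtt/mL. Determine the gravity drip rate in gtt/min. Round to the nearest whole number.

500 mL ÷ (240 min) = 2.083333 mL/min
2.083333 mL/min × 12 gtt/mL = 25 gtt/min

25 gtt/min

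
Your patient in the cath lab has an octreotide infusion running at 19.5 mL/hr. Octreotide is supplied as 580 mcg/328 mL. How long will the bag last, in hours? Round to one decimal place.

16.8 hours

Duration = 328 mL ÷ 19.5 mL/hr = 16.82051 hr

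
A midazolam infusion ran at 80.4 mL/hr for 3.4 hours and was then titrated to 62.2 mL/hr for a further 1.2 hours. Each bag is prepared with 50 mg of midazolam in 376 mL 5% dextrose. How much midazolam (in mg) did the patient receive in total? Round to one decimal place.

46.3 mg

Concentration = 50 mg ÷ 376 mL = 0.1329787 mg/mL
Stage 1: 80.4 mL/hr × 3.4 hr = 273.36 mL → 273.36 mL × 0.1329787 mg/mL = 36.35106 mg
Stage 2: 62.2 mL/hr × 1.2 hr = 74.64 mL → 74.64 mL × 0.1329787 mg/mL = 9.925532 mg
Total = 36.35106 + 9.925532 = 46.2766 mg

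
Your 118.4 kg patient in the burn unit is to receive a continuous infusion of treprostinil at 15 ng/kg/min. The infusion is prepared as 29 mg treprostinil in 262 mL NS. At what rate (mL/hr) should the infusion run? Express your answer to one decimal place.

Dose = 15 ng/kg/min × 118.4 kg = 1776 ng/min
1776 ng/min × 60 min/hr = 106560 ng/hr
Concentration = 29 mg ÷ 262 mL = 0.110687 mg/mL = 110687 ng/mL
Rate = 106560 ng/hr ÷ 110687 ng/mL = 0.9627145 mL/hr

1.0 mL/hr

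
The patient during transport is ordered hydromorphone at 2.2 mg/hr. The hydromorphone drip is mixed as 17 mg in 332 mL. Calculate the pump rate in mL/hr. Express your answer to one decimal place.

43.0 mL/hr

Concentration = 17 mg ÷ 332 mL = 0.05120482 mg/mL
Rate = 2.2 mg/hr ÷ 0.05120482 mg/mL = 42.96471 mL/hr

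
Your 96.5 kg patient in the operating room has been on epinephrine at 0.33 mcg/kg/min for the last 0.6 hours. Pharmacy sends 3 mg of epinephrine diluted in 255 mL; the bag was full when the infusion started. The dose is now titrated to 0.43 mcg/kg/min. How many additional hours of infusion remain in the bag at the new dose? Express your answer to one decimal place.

Initial rate:
Dose = 0.33 mcg/kg/min × 96.5 kg = 31.845 mcg/min
31.845 mcg/min × 60 min/hr = 1910.7 mcg/hr
Concentration = 3 mg ÷ 255 mL = 0.01176471 mg/mL = 11.76471 mcg/mL
Rate = 1910.7 mcg/hr ÷ 11.76471 mcg/mL = 162.4095 mL/hr
Volume infused so far = 162.4095 mL/hr × 0.6 hr = 97.4457 mL
Volume remaining = 255 − 97.4457 = 157.5543 mL
New rate:
Dose = 0.43 mcg/kg/min × 96.5 kg = 41.495 mcg/min
41.495 mcg/min × 60 min/hr = 2489.7 mcg/hr
Rate = 2489.7 mcg/hr ÷ 11.76471 mcg/mL = 211.6245 mL/hr
Time remaining = 157.5543 mL ÷ 211.6245 mL/hr = 0.7444993 hr

0.7 hours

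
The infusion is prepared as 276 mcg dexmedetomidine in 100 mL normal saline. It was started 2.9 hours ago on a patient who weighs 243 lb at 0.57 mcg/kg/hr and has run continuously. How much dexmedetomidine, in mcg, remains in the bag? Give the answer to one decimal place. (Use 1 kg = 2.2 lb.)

93.4 mcg

Weight = 243 lb ÷ 2.2 lb/kg = 110.4545 kg
Dose = 0.57 mcg/kg/hr × 110.4545 kg = 62.95909 mcg/hr
Concentration = 276 mcg ÷ 100 mL = 2.76 mcg/mL
Rate = 62.95909 mcg/hr ÷ 2.76 mcg/mL = 22.81126 mL/hr
Volume infused = 22.81126 mL/hr × 2.9 hr = 66.15267 mL
Volume remaining = 100 − 66.15267 = 33.84733 mL
Drug remaining = 33.84733 mL × 2.76 mcg/mL = 93.41864 mcg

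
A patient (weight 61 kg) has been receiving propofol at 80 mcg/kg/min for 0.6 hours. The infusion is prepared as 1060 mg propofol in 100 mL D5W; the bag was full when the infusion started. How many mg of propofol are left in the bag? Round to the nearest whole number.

884 mg

Dose = 80 mcg/kg/min × 61 kg = 4880 mcg/min
4880 mcg/min × 60 min/hr = 292800 mcg/hr
Concentration = 1060 mg ÷ 100 mL = 10.6 mg/mL = 10600 mcg/mL
Rate = 292800 mcg/hr ÷ 10600 mcg/mL = 27.62264 mL/hr
Volume infused = 27.62264 mL/hr × 0.6 hr = 16.57358 mL
Volume remaining = 100 − 16.57358 = 83.42642 mL
Drug remaining = 83.42642 mL × 10600 mcg/mL = 884320 mcg = 884.32 mg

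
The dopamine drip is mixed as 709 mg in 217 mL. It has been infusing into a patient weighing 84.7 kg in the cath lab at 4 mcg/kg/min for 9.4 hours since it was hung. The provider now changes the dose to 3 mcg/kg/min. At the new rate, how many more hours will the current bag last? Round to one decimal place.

34.0 hours

Initial rate:
Dose = 4 mcg/kg/min × 84.7 kg = 338.8 mcg/min
338.8 mcg/min × 60 min/hr = 20328 mcg/hr
Concentration = 709 mg ÷ 217 mL = 3.267281 mg/mL = 3267.281 mcg/mL
Rate = 20328 mcg/hr ÷ 3267.281 mcg/mL = 6.221687 mL/hr
Volume infused so far = 6.221687 mL/hr × 9.4 hr = 58.48386 mL
Volume remaining = 217 − 58.48386 = 158.5161 mL
New rate:
Dose = 3 mcg/kg/min × 84.7 kg = 254.1 mcg/min
254.1 mcg/min × 60 min/hr = 15246 mcg/hr
Rate = 15246 mcg/hr ÷ 3267.281 mcg/mL = 4.666265 mL/hr
Time remaining = 158.5161 mL ÷ 4.666265 mL/hr = 33.97067 hr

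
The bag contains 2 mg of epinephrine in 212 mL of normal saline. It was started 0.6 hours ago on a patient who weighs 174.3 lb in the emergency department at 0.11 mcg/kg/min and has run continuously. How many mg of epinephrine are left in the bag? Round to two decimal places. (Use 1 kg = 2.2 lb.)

Weight = 174.3 lb ÷ 2.2 lb/kg = 79.22727 kg
Dose = 0.11 mcg/kg/min × 79.22727 kg = 8.715 mcg/min
8.715 mcg/min × 60 min/hr = 522.9 mcg/hr
Concentration = 2 mg ÷ 212 mL = 0.009433962 mg/mL = 9.433962 mcg/mL
Rate = 522.9 mcg/hr ÷ 9.433962 mcg/mL = 55.4274 mL/hr
Volume infused = 55.4274 mL/hr × 0.6 hr = 33.25644 mL
Volume remaining = 212 − 33.25644 = 178.7436 mL
Drug remaining = 178.7436 mL × 9.433962 mcg/mL = 1686.26 mcg = 1.68626 mg

1.69 mg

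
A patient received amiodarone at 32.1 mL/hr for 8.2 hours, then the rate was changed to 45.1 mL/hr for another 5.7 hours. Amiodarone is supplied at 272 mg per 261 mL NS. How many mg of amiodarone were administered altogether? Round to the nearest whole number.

542 mg

Concentration = 272 mg ÷ 261 mL = 1.042146 mg/mL
Stage 1: 32.1 mL/hr × 8.2 hr = 263.22 mL → 263.22 mL × 1.042146 mg/mL = 274.3136 mg
Stage 2: 45.1 mL/hr × 5.7 hr = 257.07 mL → 257.07 mL × 1.042146 mg/mL = 267.9044 mg
Total = 274.3136 + 267.9044 = 542.2179 mg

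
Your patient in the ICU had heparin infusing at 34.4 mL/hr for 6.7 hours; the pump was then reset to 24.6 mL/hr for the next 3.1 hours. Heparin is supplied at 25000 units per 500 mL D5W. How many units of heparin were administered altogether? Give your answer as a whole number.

Concentration = 25000 units ÷ 500 mL = 50 units/mL
Stage 1: 34.4 mL/hr × 6.7 hr = 230.48 mL → 230.48 mL × 50 units/mL = 11524 units
Stage 2: 24.6 mL/hr × 3.1 hr = 76.26 mL → 76.26 mL × 50 units/mL = 3813 units
Total = 11524 + 3813 = 15337 units

15337 units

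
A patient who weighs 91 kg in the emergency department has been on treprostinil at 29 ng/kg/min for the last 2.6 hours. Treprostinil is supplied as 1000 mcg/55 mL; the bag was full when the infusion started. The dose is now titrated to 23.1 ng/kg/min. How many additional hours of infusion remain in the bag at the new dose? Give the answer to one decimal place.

4.7 hours

Initial rate:
Dose = 29 ng/kg/min × 91 kg = 2639 ng/min
2639 ng/min × 60 min/hr = 158340 ng/hr
Concentration = 1000 mcg ÷ 55 mL = 18.18182 mcg/mL = 18181.82 ng/mL
Rate = 158340 ng/hr ÷ 18181.82 ng/mL = 8.7087 mL/hr
Volume infused so far = 8.7087 mL/hr × 2.6 hr = 22.64262 mL
Volume remaining = 55 − 22.64262 = 32.35738 mL
New rate:
Dose = 23.1 ng/kg/min × 91 kg = 2102.1 ng/min
2102.1 ng/min × 60 min/hr = 126126 ng/hr
Rate = 126126 ng/hr ÷ 18181.82 ng/mL = 6.93693 mL/hr
Time remaining = 32.35738 mL ÷ 6.93693 mL/hr = 4.66451 hr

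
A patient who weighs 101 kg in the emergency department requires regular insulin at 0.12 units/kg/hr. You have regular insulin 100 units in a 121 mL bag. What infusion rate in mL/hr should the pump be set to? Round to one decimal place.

Dose = 0.12 units/kg/hr × 101 kg = 12.12 units/hr
Concentration = 100 units ÷ 121 mL = 0.8264463 units/mL
Rate = 12.12 units/hr ÷ 0.8264463 units/mL = 14.6652 mL/hr

14.7 mL/hr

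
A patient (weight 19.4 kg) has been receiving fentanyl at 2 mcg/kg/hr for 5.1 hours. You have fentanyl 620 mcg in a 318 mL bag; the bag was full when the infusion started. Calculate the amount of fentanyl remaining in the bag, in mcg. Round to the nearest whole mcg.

422 mcg

Dose = 2 mcg/kg/hr × 19.4 kg = 38.8 mcg/hr
Concentration = 620 mcg ÷ 318 mL = 1.949686 mcg/mL
Rate = 38.8 mcg/hr ÷ 1.949686 mcg/mL = 19.90065 mL/hr
Volume infused = 19.90065 mL/hr × 5.1 hr = 101.4933 mL
Volume remaining = 318 − 101.4933 = 216.5067 mL
Drug remaining = 216.5067 mL × 1.949686 mcg/mL = 422.12 mcg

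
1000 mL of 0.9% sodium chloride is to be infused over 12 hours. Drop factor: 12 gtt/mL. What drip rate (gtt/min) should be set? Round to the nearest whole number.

1000 mL ÷ (12 hr × 60 = 720 min) = 1.388889 mL/min
1.388889 mL/min × 12 gtt/mL = 16.66667 gtt/min

17 gtt/min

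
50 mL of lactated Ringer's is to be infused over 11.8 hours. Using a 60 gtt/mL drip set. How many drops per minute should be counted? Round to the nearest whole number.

50 mL ÷ (11.8 hr × 60 = 708 min) = 0.07062147 mL/min
0.07062147 mL/min × 60 gtt/mL = 4.237288 gtt/min

4 gtt/min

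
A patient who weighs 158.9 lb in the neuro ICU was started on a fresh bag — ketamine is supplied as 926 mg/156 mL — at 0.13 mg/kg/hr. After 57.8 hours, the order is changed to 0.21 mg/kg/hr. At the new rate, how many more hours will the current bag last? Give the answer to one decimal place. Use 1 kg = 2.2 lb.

Initial rate:
Weight = 158.9 lb ÷ 2.2 lb/kg = 72.22727 kg
Dose = 0.13 mg/kg/hr × 72.22727 kg = 9.389545 mg/hr
Concentration = 926 mg ÷ 156 mL = 5.935897 mg/mL
Rate = 9.389545 mg/hr ÷ 5.935897 mg/mL = 1.581824 mL/hr
Volume infused so far = 1.581824 mL/hr × 57.8 hr = 91.42943 mL
Volume remaining = 156 − 91.42943 = 64.57057 mL
New rate:
Dose = 0.21 mg/kg/hr × 72.22727 kg = 15.16773 mg/hr
Rate = 15.16773 mg/hr ÷ 5.935897 mg/mL = 2.555254 mL/hr
Time remaining = 64.57057 mL ÷ 2.555254 mL/hr = 25.26972 hr

25.3 hours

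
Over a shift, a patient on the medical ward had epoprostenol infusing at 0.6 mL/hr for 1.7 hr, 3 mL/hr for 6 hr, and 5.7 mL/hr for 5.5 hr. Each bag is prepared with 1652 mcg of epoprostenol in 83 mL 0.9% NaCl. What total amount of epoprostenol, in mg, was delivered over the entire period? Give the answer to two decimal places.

1.00 mg

Concentration = 1652 mcg ÷ 83 mL = 19.90361 mcg/mL
Stage 1: 0.6 mL/hr × 1.7 hr = 1.02 mL → 1.02 mL × 19.90361 mcg/mL = 20.30169 mcg
Stage 2: 3 mL/hr × 6 hr = 18 mL → 18 mL × 19.90361 mcg/mL = 358.2651 mcg
Stage 3: 5.7 mL/hr × 5.5 hr = 31.35 mL → 31.35 mL × 19.90361 mcg/mL = 623.9783 mcg
Total = 20.30169 + 358.2651 + 623.9783 = 1002.545 mcg = 1.002545 mg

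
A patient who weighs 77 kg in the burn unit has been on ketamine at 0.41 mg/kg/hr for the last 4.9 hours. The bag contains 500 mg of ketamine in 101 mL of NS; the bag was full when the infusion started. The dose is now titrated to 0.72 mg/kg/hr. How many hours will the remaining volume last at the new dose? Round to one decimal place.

6.2 hours

Initial rate:
Dose = 0.41 mg/kg/hr × 77 kg = 31.57 mg/hr
Concentration = 500 mg ÷ 101 mL = 4.950495 mg/mL
Rate = 31.57 mg/hr ÷ 4.950495 mg/mL = 6.37714 mL/hr
Volume infused so far = 6.37714 mL/hr × 4.9 hr = 31.24799 mL
Volume remaining = 101 − 31.24799 = 69.75201 mL
New rate:
Dose = 0.72 mg/kg/hr × 77 kg = 55.44 mg/hr
Rate = 55.44 mg/hr ÷ 4.950495 mg/mL = 11.19888 mL/hr
Time remaining = 69.75201 mL ÷ 11.19888 mL/hr = 6.228481 hr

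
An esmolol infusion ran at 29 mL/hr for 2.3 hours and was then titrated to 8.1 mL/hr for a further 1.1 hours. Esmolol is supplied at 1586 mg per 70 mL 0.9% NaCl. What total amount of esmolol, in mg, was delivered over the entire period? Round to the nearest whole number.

1713 mg

Concentration = 1586 mg ÷ 70 mL = 22.65714 mg/mL
Stage 1: 29 mL/hr × 2.3 hr = 66.7 mL → 66.7 mL × 22.65714 mg/mL = 1511.231 mg
Stage 2: 8.1 mL/hr × 1.1 hr = 8.91 mL → 8.91 mL × 22.65714 mg/mL = 201.8751 mg
Total = 1511.231 + 201.8751 = 1713.107 mg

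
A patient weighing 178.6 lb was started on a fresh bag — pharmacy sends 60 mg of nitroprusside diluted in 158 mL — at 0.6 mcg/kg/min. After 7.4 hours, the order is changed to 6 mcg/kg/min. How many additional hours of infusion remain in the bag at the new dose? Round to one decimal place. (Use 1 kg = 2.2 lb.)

1.3 hours

Initial rate:
Weight = 178.6 lb ÷ 2.2 lb/kg = 81.18182 kg
Dose = 0.6 mcg/kg/min × 81.18182 kg = 48.70909 mcg/min
48.70909 mcg/min × 60 min/hr = 2922.545 mcg/hr
Concentration = 60 mg ÷ 158 mL = 0.3797468 mg/mL = 379.7468 mcg/mL
Rate = 2922.545 mcg/hr ÷ 379.7468 mcg/mL = 7.696036 mL/hr
Volume infused so far = 7.696036 mL/hr × 7.4 hr = 56.95067 mL
Volume remaining = 158 − 56.95067 = 101.0493 mL
New rate:
Dose = 6 mcg/kg/min × 81.18182 kg = 487.0909 mcg/min
487.0909 mcg/min × 60 min/hr = 29225.45 mcg/hr
Rate = 29225.45 mcg/hr ÷ 379.7468 mcg/mL = 76.96036 mL/hr
Time remaining = 101.0493 mL ÷ 76.96036 mL/hr = 1.313005 hr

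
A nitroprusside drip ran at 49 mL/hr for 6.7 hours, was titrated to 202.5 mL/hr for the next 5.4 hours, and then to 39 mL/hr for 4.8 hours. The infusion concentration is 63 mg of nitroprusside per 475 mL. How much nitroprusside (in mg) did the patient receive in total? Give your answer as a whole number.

213 mg

Concentration = 63 mg ÷ 475 mL = 0.1326316 mg/mL
Stage 1: 49 mL/hr × 6.7 hr = 328.3 mL → 328.3 mL × 0.1326316 mg/mL = 43.54295 mg
Stage 2: 202.5 mL/hr × 5.4 hr = 1093.5 mL → 1093.5 mL × 0.1326316 mg/mL = 145.0326 mg
Stage 3: 39 mL/hr × 4.8 hr = 187.2 mL → 187.2 mL × 0.1326316 mg/mL = 24.82863 mg
Total = 43.54295 + 145.0326 + 24.82863 = 213.4042 mg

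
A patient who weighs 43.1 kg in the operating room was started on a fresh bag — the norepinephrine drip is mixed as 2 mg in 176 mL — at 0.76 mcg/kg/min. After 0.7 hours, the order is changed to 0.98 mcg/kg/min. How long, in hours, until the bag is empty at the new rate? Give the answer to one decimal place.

Initial rate:
Dose = 0.76 mcg/kg/min × 43.1 kg = 32.756 mcg/min
32.756 mcg/min × 60 min/hr = 1965.36 mcg/hr
Concentration = 2 mg ÷ 176 mL = 0.01136364 mg/mL = 11.36364 mcg/mL
Rate = 1965.36 mcg/hr ÷ 11.36364 mcg/mL = 172.9517 mL/hr
Volume infused so far = 172.9517 mL/hr × 0.7 hr = 121.0662 mL
Volume remaining = 176 − 121.0662 = 54.93382 mL
New rate:
Dose = 0.98 mcg/kg/min × 43.1 kg = 42.238 mcg/min
42.238 mcg/min × 60 min/hr = 2534.28 mcg/hr
Rate = 2534.28 mcg/hr ÷ 11.36364 mcg/mL = 223.0166 mL/hr
Time remaining = 54.93382 mL ÷ 223.0166 mL/hr = 0.2463216 hr

0.2 hours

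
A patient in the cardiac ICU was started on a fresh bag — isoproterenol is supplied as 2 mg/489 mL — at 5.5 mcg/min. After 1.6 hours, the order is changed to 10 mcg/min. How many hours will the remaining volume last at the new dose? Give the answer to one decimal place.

Initial rate:
5.5 mcg/min × 60 min/hr = 330 mcg/hr
Concentration = 2 mg ÷ 489 mL = 0.00408998 mg/mL = 4.08998 mcg/mL
Rate = 330 mcg/hr ÷ 4.08998 mcg/mL = 80.685 mL/hr
Volume infused so far = 80.685 mL/hr × 1.6 hr = 129.096 mL
Volume remaining = 489 − 129.096 = 359.904 mL
New rate:
10 mcg/min × 60 min/hr = 600 mcg/hr
Rate = 600 mcg/hr ÷ 4.08998 mcg/mL = 146.7 mL/hr
Time remaining = 359.904 mL ÷ 146.7 mL/hr = 2.453333 hr

2.5 hours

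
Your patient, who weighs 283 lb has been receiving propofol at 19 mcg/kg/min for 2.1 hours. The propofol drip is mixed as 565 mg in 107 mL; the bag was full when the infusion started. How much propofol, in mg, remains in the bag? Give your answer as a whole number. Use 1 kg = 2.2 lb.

257 mg

Weight = 283 lb ÷ 2.2 lb/kg = 128.6364 kg
Dose = 19 mcg/kg/min × 128.6364 kg = 2444.091 mcg/min
2444.091 mcg/min × 60 min/hr = 146645.5 mcg/hr
Concentration = 565 mg ÷ 107 mL = 5.280374 mg/mL = 5280.374 mcg/mL
Rate = 146645.5 mcg/hr ÷ 5280.374 mcg/mL = 27.77179 mL/hr
Volume infused = 27.77179 mL/hr × 2.1 hr = 58.32077 mL
Volume remaining = 107 − 58.32077 = 48.67923 mL
Drug remaining = 48.67923 mL × 5280.374 mcg/mL = 257044.5 mcg = 257.0445 mg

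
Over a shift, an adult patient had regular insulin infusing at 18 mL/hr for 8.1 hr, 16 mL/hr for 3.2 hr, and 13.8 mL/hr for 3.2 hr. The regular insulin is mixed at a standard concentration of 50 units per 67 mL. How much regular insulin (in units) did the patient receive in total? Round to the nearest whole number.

180 units

Concentration = 50 units ÷ 67 mL = 0.7462687 units/mL
Stage 1: 18 mL/hr × 8.1 hr = 145.8 mL → 145.8 mL × 0.7462687 units/mL = 108.806 units
Stage 2: 16 mL/hr × 3.2 hr = 51.2 mL → 51.2 mL × 0.7462687 units/mL = 38.20896 units
Stage 3: 13.8 mL/hr × 3.2 hr = 44.16 mL → 44.16 mL × 0.7462687 units/mL = 32.95522 units
Total = 108.806 + 38.20896 + 32.95522 = 179.9701 units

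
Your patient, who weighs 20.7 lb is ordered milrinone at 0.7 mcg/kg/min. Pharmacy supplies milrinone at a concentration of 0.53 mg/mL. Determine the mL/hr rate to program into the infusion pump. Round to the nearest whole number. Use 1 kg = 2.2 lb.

1 mL/hr

Weight = 20.7 lb ÷ 2.2 lb/kg = 9.409091 kg
Dose = 0.7 mcg/kg/min × 9.409091 kg = 6.586364 mcg/min
6.586364 mcg/min × 60 min/hr = 395.1818 mcg/hr
Concentration = 0.53 mg/mL = 530 mcg/mL
Rate = 395.1818 mcg/hr ÷ 530 mcg/mL = 0.7456261 mL/hr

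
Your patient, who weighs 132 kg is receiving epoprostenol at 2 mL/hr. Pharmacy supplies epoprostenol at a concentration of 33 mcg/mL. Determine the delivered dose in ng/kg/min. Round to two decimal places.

Concentration = 33 mcg/mL = 33000 ng/mL
Drug rate = 2 mL/hr × 33000 ng/mL = 66000 ng/hr
66000 ng/hr ÷ 60 min/hr = 1100 ng/min
1100 ng/min ÷ 132 kg = 8.333333 ng/kg/min

8.33 ng/kg/min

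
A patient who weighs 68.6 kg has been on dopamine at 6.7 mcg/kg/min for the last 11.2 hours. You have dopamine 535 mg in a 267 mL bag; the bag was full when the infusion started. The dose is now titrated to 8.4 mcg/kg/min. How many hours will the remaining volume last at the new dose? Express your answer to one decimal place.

6.5 hours

Initial rate:
Dose = 6.7 mcg/kg/min × 68.6 kg = 459.62 mcg/min
459.62 mcg/min × 60 min/hr = 27577.2 mcg/hr
Concentration = 535 mg ÷ 267 mL = 2.003745 mg/mL = 2003.745 mcg/mL
Rate = 27577.2 mcg/hr ÷ 2003.745 mcg/mL = 13.76283 mL/hr
Volume infused so far = 13.76283 mL/hr × 11.2 hr = 154.1437 mL
Volume remaining = 267 − 154.1437 = 112.8563 mL
New rate:
Dose = 8.4 mcg/kg/min × 68.6 kg = 576.24 mcg/min
576.24 mcg/min × 60 min/hr = 34574.4 mcg/hr
Rate = 34574.4 mcg/hr ÷ 2003.745 mcg/mL = 17.25489 mL/hr
Time remaining = 112.8563 mL ÷ 17.25489 mL/hr = 6.540543 hr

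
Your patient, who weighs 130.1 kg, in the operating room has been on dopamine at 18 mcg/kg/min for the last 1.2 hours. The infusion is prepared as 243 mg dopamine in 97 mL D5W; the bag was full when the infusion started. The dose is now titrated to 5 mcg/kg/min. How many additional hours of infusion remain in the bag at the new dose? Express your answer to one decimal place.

1.9 hours

Initial rate:
Dose = 18 mcg/kg/min × 130.1 kg = 2341.8 mcg/min
2341.8 mcg/min × 60 min/hr = 140508 mcg/hr
Concentration = 243 mg ÷ 97 mL = 2.505155 mg/mL = 2505.155 mcg/mL
Rate = 140508 mcg/hr ÷ 2505.155 mcg/mL = 56.08756 mL/hr
Volume infused so far = 56.08756 mL/hr × 1.2 hr = 67.30507 mL
Volume remaining = 97 − 67.30507 = 29.69493 mL
New rate:
Dose = 5 mcg/kg/min × 130.1 kg = 650.5 mcg/min
650.5 mcg/min × 60 min/hr = 39030 mcg/hr
Rate = 39030 mcg/hr ÷ 2505.155 mcg/mL = 15.57988 mL/hr
Time remaining = 29.69493 mL ÷ 15.57988 mL/hr = 1.90598 hr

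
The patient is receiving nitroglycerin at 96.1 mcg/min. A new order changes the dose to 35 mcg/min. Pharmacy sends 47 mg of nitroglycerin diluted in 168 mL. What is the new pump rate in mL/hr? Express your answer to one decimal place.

35 mcg/min × 60 min/hr = 2100 mcg/hr
Concentration = 47 mg ÷ 168 mL = 0.2797619 mg/mL = 279.7619 mcg/mL
Rate = 2100 mcg/hr ÷ 279.7619 mcg/mL = 7.506383 mL/hr

7.5 mL/hr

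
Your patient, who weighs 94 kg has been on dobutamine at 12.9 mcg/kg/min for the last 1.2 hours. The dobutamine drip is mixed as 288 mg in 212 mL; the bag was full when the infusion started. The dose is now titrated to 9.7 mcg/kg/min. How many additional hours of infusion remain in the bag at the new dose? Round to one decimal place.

Initial rate:
Dose = 12.9 mcg/kg/min × 94 kg = 1212.6 mcg/min
1212.6 mcg/min × 60 min/hr = 72756 mcg/hr
Concentration = 288 mg ÷ 212 mL = 1.358491 mg/mL = 1358.491 mcg/mL
Rate = 72756 mcg/hr ÷ 1358.491 mcg/mL = 53.5565 mL/hr
Volume infused so far = 53.5565 mL/hr × 1.2 hr = 64.2678 mL
Volume remaining = 212 − 64.2678 = 147.7322 mL
New rate:
Dose = 9.7 mcg/kg/min × 94 kg = 911.8 mcg/min
911.8 mcg/min × 60 min/hr = 54708 mcg/hr
Rate = 54708 mcg/hr ÷ 1358.491 mcg/mL = 40.27117 mL/hr
Time remaining = 147.7322 mL ÷ 40.27117 mL/hr = 3.668436 hr

3.7 hours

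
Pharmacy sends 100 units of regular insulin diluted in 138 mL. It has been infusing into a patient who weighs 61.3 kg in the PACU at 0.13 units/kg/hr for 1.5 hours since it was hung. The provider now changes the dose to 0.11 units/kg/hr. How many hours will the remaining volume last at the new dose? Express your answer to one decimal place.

Initial rate:
Dose = 0.13 units/kg/hr × 61.3 kg = 7.969 units/hr
Concentration = 100 units ÷ 138 mL = 0.7246377 units/mL
Rate = 7.969 units/hr ÷ 0.7246377 units/mL = 10.99722 mL/hr
Volume infused so far = 10.99722 mL/hr × 1.5 hr = 16.49583 mL
Volume remaining = 138 − 16.49583 = 121.5042 mL
New rate:
Dose = 0.11 units/kg/hr × 61.3 kg = 6.743 units/hr
Rate = 6.743 units/hr ÷ 0.7246377 units/mL = 9.30534 mL/hr
Time remaining = 121.5042 mL ÷ 9.30534 mL/hr = 13.05747 hr

13.1 hours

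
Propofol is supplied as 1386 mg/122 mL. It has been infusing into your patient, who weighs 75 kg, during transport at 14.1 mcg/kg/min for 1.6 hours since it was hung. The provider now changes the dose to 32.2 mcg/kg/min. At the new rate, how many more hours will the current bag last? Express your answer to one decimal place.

Initial rate:
Dose = 14.1 mcg/kg/min × 75 kg = 1057.5 mcg/min
1057.5 mcg/min × 60 min/hr = 63450 mcg/hr
Concentration = 1386 mg ÷ 122 mL = 11.36066 mg/mL = 11360.66 mcg/mL
Rate = 63450 mcg/hr ÷ 11360.66 mcg/mL = 5.585065 mL/hr
Volume infused so far = 5.585065 mL/hr × 1.6 hr = 8.936104 mL
Volume remaining = 122 − 8.936104 = 113.0639 mL
New rate:
Dose = 32.2 mcg/kg/min × 75 kg = 2415 mcg/min
2415 mcg/min × 60 min/hr = 144900 mcg/hr
Rate = 144900 mcg/hr ÷ 11360.66 mcg/mL = 12.75455 mL/hr
Time remaining = 113.0639 mL ÷ 12.75455 mL/hr = 8.864596 hr

8.9 hours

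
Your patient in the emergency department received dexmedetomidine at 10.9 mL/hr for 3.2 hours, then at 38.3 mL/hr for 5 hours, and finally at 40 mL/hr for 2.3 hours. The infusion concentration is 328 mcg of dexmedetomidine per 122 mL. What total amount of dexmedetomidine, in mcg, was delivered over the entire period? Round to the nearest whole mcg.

856 mcg

Concentration = 328 mcg ÷ 122 mL = 2.688525 mcg/mL
Stage 1: 10.9 mL/hr × 3.2 hr = 34.88 mL → 34.88 mL × 2.688525 mcg/mL = 93.77574 mcg
Stage 2: 38.3 mL/hr × 5 hr = 191.5 mL → 191.5 mL × 2.688525 mcg/mL = 514.8525 mcg
Stage 3: 40 mL/hr × 2.3 hr = 92 mL → 92 mL × 2.688525 mcg/mL = 247.3443 mcg
Total = 93.77574 + 514.8525 + 247.3443 = 855.9725 mcg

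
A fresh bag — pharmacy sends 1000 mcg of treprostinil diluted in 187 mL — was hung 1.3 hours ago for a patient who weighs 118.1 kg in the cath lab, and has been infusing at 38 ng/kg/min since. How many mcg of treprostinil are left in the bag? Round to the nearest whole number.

Dose = 38 ng/kg/min × 118.1 kg = 4487.8 ng/min
4487.8 ng/min × 60 min/hr = 269268 ng/hr
Concentration = 1000 mcg ÷ 187 mL = 5.347594 mcg/mL = 5347.594 ng/mL
Rate = 269268 ng/hr ÷ 5347.594 ng/mL = 50.35312 mL/hr
Volume infused = 50.35312 mL/hr × 1.3 hr = 65.45905 mL
Volume remaining = 187 − 65.45905 = 121.5409 mL
Drug remaining = 121.5409 mL × 5347.594 ng/mL = 649951.6 ng = 649.9516 mcg

650 mcg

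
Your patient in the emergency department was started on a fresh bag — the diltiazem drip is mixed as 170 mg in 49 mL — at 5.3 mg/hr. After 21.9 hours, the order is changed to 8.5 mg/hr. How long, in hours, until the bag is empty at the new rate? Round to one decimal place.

Initial rate:
Concentration = 170 mg ÷ 49 mL = 3.469388 mg/mL
Rate = 5.3 mg/hr ÷ 3.469388 mg/mL = 1.527647 mL/hr
Volume infused so far = 1.527647 mL/hr × 21.9 hr = 33.45547 mL
Volume remaining = 49 − 33.45547 = 15.54453 mL
New rate:
Rate = 8.5 mg/hr ÷ 3.469388 mg/mL = 2.45 mL/hr
Time remaining = 15.54453 mL ÷ 2.45 mL/hr = 6.344706 hr

6.3 hours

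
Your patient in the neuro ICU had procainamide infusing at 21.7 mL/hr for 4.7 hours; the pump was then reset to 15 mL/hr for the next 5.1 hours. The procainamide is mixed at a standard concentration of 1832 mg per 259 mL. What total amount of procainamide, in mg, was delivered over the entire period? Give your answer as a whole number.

1263 mg

Concentration = 1832 mg ÷ 259 mL = 7.073359 mg/mL
Stage 1: 21.7 mL/hr × 4.7 hr = 101.99 mL → 101.99 mL × 7.073359 mg/mL = 721.4119 mg
Stage 2: 15 mL/hr × 5.1 hr = 76.5 mL → 76.5 mL × 7.073359 mg/mL = 541.112 mg
Total = 721.4119 + 541.112 = 1262.524 mg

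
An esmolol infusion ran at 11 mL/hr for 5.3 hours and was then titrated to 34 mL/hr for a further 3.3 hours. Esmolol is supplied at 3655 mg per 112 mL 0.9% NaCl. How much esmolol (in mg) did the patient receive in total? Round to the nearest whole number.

Concentration = 3655 mg ÷ 112 mL = 32.63393 mg/mL
Stage 1: 11 mL/hr × 5.3 hr = 58.3 mL → 58.3 mL × 32.63393 mg/mL = 1902.558 mg
Stage 2: 34 mL/hr × 3.3 hr = 112.2 mL → 112.2 mL × 32.63393 mg/mL = 3661.527 mg
Total = 1902.558 + 3661.527 = 5564.085 mg

5564 mg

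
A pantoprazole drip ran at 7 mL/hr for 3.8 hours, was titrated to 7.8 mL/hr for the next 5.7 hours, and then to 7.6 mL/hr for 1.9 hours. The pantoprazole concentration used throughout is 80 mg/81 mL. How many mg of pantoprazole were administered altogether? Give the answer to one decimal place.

Concentration = 80 mg ÷ 81 mL = 0.9876543 mg/mL
Stage 1: 7 mL/hr × 3.8 hr = 26.6 mL → 26.6 mL × 0.9876543 mg/mL = 26.2716 mg
Stage 2: 7.8 mL/hr × 5.7 hr = 44.46 mL → 44.46 mL × 0.9876543 mg/mL = 43.91111 mg
Stage 3: 7.6 mL/hr × 1.9 hr = 14.44 mL → 14.44 mL × 0.9876543 mg/mL = 14.26173 mg
Total = 26.2716 + 43.91111 + 14.26173 = 84.44444 mg

84.4 mg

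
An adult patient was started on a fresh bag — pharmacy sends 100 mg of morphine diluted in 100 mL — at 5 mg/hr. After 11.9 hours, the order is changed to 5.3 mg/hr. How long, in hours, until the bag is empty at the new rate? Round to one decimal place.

7.6 hours

Initial rate:
Concentration = 100 mg ÷ 100 mL = 1 mg/mL
Rate = 5 mg/hr ÷ 1 mg/mL = 5 mL/hr
Volume infused so far = 5 mL/hr × 11.9 hr = 59.5 mL
Volume remaining = 100 − 59.5 = 40.5 mL
New rate:
Rate = 5.3 mg/hr ÷ 1 mg/mL = 5.3 mL/hr
Time remaining = 40.5 mL ÷ 5.3 mL/hr = 7.641509 hr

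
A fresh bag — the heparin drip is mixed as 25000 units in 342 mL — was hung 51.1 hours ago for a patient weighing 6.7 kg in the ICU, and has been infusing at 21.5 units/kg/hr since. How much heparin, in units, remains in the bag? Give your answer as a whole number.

17639 units

Dose = 21.5 units/kg/hr × 6.7 kg = 144.05 units/hr
Concentration = 25000 units ÷ 342 mL = 73.09942 units/mL
Rate = 144.05 units/hr ÷ 73.09942 units/mL = 1.970604 mL/hr
Volume infused = 1.970604 mL/hr × 51.1 hr = 100.6979 mL
Volume remaining = 342 − 100.6979 = 241.3021 mL
Drug remaining = 241.3021 mL × 73.09942 units/mL = 17639.04 units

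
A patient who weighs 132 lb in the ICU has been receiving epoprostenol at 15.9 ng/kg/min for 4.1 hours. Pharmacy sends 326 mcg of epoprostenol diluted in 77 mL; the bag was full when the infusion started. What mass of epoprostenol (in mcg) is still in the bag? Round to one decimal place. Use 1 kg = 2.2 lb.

91.3 mcg

Weight = 132 lb ÷ 2.2 lb/kg = 60 kg
Dose = 15.9 ng/kg/min × 60 kg = 954 ng/min
954 ng/min × 60 min/hr = 57240 ng/hr
Concentration = 326 mcg ÷ 77 mL = 4.233766 mcg/mL = 4233.766 ng/mL
Rate = 57240 ng/hr ÷ 4233.766 ng/mL = 13.51988 mL/hr
Volume infused = 13.51988 mL/hr × 4.1 hr = 55.4315 mL
Volume remaining = 77 − 55.4315 = 21.5685 mL
Drug remaining = 21.5685 mL × 4233.766 ng/mL = 91316 ng = 91.316 mcg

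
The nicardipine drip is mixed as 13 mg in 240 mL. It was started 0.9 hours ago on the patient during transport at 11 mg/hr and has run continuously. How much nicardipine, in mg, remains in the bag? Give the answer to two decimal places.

Concentration = 13 mg ÷ 240 mL = 0.05416667 mg/mL
Rate = 11 mg/hr ÷ 0.05416667 mg/mL = 203.0769 mL/hr
Volume infused = 203.0769 mL/hr × 0.9 hr = 182.7692 mL
Volume remaining = 240 − 182.7692 = 57.23077 mL
Drug remaining = 57.23077 mL × 0.05416667 mg/mL = 3.1 mg

3.10 mg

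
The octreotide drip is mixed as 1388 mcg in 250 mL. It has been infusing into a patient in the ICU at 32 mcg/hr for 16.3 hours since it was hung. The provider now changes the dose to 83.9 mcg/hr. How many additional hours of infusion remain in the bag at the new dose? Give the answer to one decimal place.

Initial rate:
Concentration = 1388 mcg ÷ 250 mL = 5.552 mcg/mL
Rate = 32 mcg/hr ÷ 5.552 mcg/mL = 5.763689 mL/hr
Volume infused so far = 5.763689 mL/hr × 16.3 hr = 93.94813 mL
Volume remaining = 250 − 93.94813 = 156.0519 mL
New rate:
Rate = 83.9 mcg/hr ÷ 5.552 mcg/mL = 15.11167 mL/hr
Time remaining = 156.0519 mL ÷ 15.11167 mL/hr = 10.32658 hr

10.3 hours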